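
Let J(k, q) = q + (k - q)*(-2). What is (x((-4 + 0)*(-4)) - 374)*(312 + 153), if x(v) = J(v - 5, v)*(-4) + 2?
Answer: -221340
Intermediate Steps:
J(k, q) = -2*k + 3*q (J(k, q) = q + (-2*k + 2*q) = -2*k + 3*q)
x(v) = -38 - 4*v (x(v) = (-2*(v - 5) + 3*v)*(-4) + 2 = (-2*(-5 + v) + 3*v)*(-4) + 2 = ((10 - 2*v) + 3*v)*(-4) + 2 = (10 + v)*(-4) + 2 = (-40 - 4*v) + 2 = -38 - 4*v)
(x((-4 + 0)*(-4)) - 374)*(312 + 153) = ((-38 - 4*(-4 + 0)*(-4)) - 374)*(312 + 153) = ((-38 - (-16)*(-4)) - 374)*465 = ((-38 - 4*16) - 374)*465 = ((-38 - 64) - 374)*465 = (-102 - 374)*465 = -476*465 = -221340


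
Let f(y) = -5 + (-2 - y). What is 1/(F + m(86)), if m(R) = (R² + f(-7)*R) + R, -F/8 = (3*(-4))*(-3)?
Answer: 1/7194 ≈ 0.00013900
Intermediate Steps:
F = -288 (F = -8*3*(-4)*(-3) = -(-96)*(-3) = -8*36 = -288)
f(y) = -7 - y
m(R) = R + R² (m(R) = (R² + (-7 - 1*(-7))*R) + R = (R² + (-7 + 7)*R) + R = (R² + 0*R) + R = (R² + 0) + R = R² + R = R + R²)
1/(F + m(86)) = 1/(-288 + 86*(1 + 86)) = 1/(-288 + 86*87) = 1/(-288 + 7482) = 1/7194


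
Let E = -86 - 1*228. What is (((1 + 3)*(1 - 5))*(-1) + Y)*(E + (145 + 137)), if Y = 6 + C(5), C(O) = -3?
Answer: -608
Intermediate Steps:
E = -314 (E = -86 - 228 = -314)
Y = 3 (Y = 6 - 3 = 3)
(((1 + 3)*(1 - 5))*(-1) + Y)*(E + (145 + 137)) = (((1 + 3)*(1 - 5))*(-1) + 3)*(-314 + (145 + 137)) = ((4*(-4))*(-1) + 3)*(-314 + 282) = (-16*(-1) + 3)*(-32) = (16 + 3)*(-32) = 19*(-32) = -608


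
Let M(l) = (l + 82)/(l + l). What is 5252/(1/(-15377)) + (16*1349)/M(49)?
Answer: -10577445292/131 ≈ -8.0744e+7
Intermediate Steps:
M(l) = (82 + l)/(2*l) (M(l) = (82 + l)/((2*l)) = (82 + l)*(1/(2*l)) = (82 + l)/(2*l))
5252/(1/(-15377)) + (16*1349)/M(49) = 5252/(1/(-15377)) + (16*1349)/(((1/2)*(82 + 49)/49)) = 5252/(-1/15377) + 21584/(((1/2)*(1/49)*131)) = 5252*(-15377) + 21584/(131/98) = -80760004 + 21584*(98/131) = -80760004 + 2115232/131 = -10577445292/131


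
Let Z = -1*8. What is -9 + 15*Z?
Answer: -129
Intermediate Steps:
Z = -8
-9 + 15*Z = -9 + 15*(-8) = -9 - 120 = -129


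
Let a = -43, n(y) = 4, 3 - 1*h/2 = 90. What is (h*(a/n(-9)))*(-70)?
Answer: -130935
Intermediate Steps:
h = -174 (h = 6 - 2*90 = 6 - 180 = -174)
(h*(a/n(-9)))*(-70) = -(-7482)/4*(-70) = -174*(-43/4)*(-70) = (3741/2)*(-70) = -130935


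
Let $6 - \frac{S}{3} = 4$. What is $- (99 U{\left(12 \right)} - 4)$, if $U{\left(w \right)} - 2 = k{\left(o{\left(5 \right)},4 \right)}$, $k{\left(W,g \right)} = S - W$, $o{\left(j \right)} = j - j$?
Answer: $-788$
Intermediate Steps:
$o{\left(j \right)} = 0$
$S = 6$ ($S = 18 - 12 = 6$)
$k{\left(W,g \right)} = 6 - W$
$U{\left(w \right)} = 8$ ($U{\left(w \right)} = 2 + \left(6 - 0\right) = 2 + \left(6 + 0\right) = 2 + 6 = 8$)
$- (99 U{\left(12 \right)} - 4) = - (99 \cdot 8 - 4) = - (792 - 4) = \left(-1\right) 788 = -788$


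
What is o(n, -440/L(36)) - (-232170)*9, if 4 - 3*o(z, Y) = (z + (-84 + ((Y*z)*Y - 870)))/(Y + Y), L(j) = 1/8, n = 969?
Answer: 11227439875/4224 ≈ 2.6580e+6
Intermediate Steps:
L(j) = 1/8
o(z, Y) = 4/3 - (-954 + z + z*Y**2)/(6*Y) (o(z, Y) = 4/3 - (z + (-84 + ((Y*z)*Y - 870)))/(3*(Y + Y)) = 4/3 - (z + (-84 + (z*Y**2 - 870)))/(3*(2*Y)) = 4/3 - (z + (-84 + (-870 + z*Y**2)))*1/(2*Y)/3 = 4/3 - (z + (-954 + z*Y**2))*1/(2*Y)/3 = 4/3 - (-954 + z + z*Y**2)*1/(2*Y)/3 = 4/3 - (-954 + z + z*Y**2)/(6*Y))
o(n, -440/L(36)) - (-232170)*9 = (954 - 1*969 - (-440/1/8)*(-8 - 440/1/8*969))/(6*((-440/1/8))) - (-232170)*9 = (954 - 969 - (-440*8)*(-8 - 440*8*969))/(6*((-440*8))) - 1*(-2089530) = (1/6)*(954 - 969 - 1*(-3520)*(-8 - 3520*969))/(-3520) + 2089530 = (1/6)*(-1/3520)*(954 - 969 - 1*(-3520)*(-8 - 3410880)) + 2089530 = (1/6)*(-1/3520)*(954 - 969 - 1*(-3520)*(-3410888)) + 2089530 = (1/6)*(-1/3520)*(954 - 969 - 12006325760) + 2089530 = (1/6)*(-1/3520)*(-12006325775) + 2089530 = 2401265155/4224 + 2089530 = 11227439875/4224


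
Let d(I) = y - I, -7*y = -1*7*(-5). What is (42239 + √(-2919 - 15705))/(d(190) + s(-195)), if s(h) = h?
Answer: -42239/390 - 4*I*√291/195 ≈ -108.31 - 0.34992*I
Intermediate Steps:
y = -5 (y = -(-1*7)*(-5)/7 = -(-1)*(-5) = -⅐*35 = -5)
d(I) = -5 - I
(42239 + √(-2919 - 15705))/(d(190) + s(-195)) = (42239 + √(-2919 - 15705))/((-5 - 1*190) - 195) = (42239 + √(-18624))/((-5 - 190) - 195) = (42239 + 8*I*√291)/(-195 - 195) = (42239 + 8*I*√291)/(-390) = (42239 + 8*I*√291)*(-1/390) = -42239/390 - 4*I*√291/195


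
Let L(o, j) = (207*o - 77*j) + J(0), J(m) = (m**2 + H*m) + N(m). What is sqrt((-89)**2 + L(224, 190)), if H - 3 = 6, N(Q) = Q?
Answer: sqrt(39659) ≈ 199.15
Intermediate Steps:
H = 9 (H = 3 + 6 = 9)
J(m) = m**2 + 10*m (J(m) = (m**2 + 9*m) + m = m**2 + 10*m)
L(o, j) = -77*j + 207*o (L(o, j) = (207*o - 77*j) + 0*(10 + 0) = (-77*j + 207*o) + 0*10 = (-77*j + 207*o) + 0 = -77*j + 207*o)
sqrt((-89)**2 + L(224, 190)) = sqrt((-89)**2 + (-77*190 + 207*224)) = sqrt(7921 + (-14630 + 46368)) = sqrt(7921 + 31738) = sqrt(39659)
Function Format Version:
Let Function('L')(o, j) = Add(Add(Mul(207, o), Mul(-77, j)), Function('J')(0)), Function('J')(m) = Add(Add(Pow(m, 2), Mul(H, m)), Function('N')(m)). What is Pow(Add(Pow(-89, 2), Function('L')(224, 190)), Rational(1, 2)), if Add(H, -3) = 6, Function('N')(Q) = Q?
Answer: Pow(39659, Rational(1, 2)) ≈ 199.15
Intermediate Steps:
H = 9 (H = Add(3, 6) = 9)
Function('J')(m) = Add(Pow(m, 2), Mul(10, m)) (Function('J')(m) = Add(Add(Pow(m, 2), Mul(9, m)), m) = Add(Pow(m, 2), Mul(10, m)))
Function('L')(o, j) = Add(Mul(-77, j), Mul(207, o)) (Function('L')(o, j) = Add(Add(Mul(207, o), Mul(-77, j)), Mul(0, Add(10, 0))) = Add(Add(Mul(-77, j), Mul(207, o)), Mul(0, 10)) = Add(Add(Mul(-77, j), Mul(207, o)), 0) = Add(Mul(-77, j), Mul(207, o)))
Pow(Add(Pow(-89, 2), Function('L')(224, 190)), Rational(1, 2)) = Pow(Add(Pow(-89, 2), Add(Mul(-77, 190), Mul(207, 224))), Rational(1, 2)) = Pow(Add(7921, Add(-14630, 46368)), Rational(1, 2)) = Pow(Add(7921, 31738), Rational(1, 2)) = Pow(39659, Rational(1, 2))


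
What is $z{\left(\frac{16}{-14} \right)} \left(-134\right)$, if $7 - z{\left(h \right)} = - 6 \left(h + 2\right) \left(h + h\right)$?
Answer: $\frac{31222}{49} \approx 637.18$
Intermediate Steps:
$z{\left(h \right)} = 7 + 12 h \left(2 + h\right)$ ($z{\left(h \right)} = 7 - - 6 \left(h + 2\right) \left(h + h\right) = 7 - - 6 \left(2 + h\right) 2 h = 7 - - 6 \cdot 2 h \left(2 + h\right) = 7 - - 12 h \left(2 + h\right) = 7 + 12 h \left(2 + h\right)$)
$z{\left(\frac{16}{-14} \right)} \left(-134\right) = \left(7 + 12 \left(\frac{16}{-14}\right)^{2} + 24 \frac{16}{-14}\right) \left(-134\right) = \left(7 + 12 \left(16 \left(- \frac{1}{14}\right)\right)^{2} + 24 \cdot 16 \left(- \frac{1}{14}\right)\right) \left(-134\right) = \left(7 + 12 \left(- \frac{8}{7}\right)^{2} + 24 \left(- \frac{8}{7}\right)\right) \left(-134\right) = \left(7 + 12 \cdot \frac{64}{49} - \frac{192}{7}\right) \left(-134\right) = \left(7 + \frac{768}{49} - \frac{192}{7}\right) \left(-134\right) = \left(- \frac{233}{49}\right) \left(-134\right) = \frac{31222}{49}$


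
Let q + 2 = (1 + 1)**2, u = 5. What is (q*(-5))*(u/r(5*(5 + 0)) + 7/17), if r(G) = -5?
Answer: 100/17 ≈ 5.8824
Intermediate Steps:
q = 2 (q = -2 + (1 + 1)**2 = -2 + 2**2 = -2 + 4 = 2)
(q*(-5))*(u/r(5*(5 + 0)) + 7/17) = (2*(-5))*(5/(-5) + 7/17) = -10*(5*(-1/5) + 7*(1/17)) = -10*(-1 + 7/17) = -10*(-10/17) = 100/17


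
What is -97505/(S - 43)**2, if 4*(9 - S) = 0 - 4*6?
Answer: -97505/784 ≈ -124.37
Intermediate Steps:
S = 15 (S = 9 - (0 - 4*6)/4 = 9 - (0 - 24)/4 = 9 - 1/4*(-24) = 9 + 6 = 15)
-97505/(S - 43)**2 = -97505/(15 - 43)**2 = -97505/((-28)**2) = -97505/784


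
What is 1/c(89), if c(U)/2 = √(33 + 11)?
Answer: √11/44 ≈ 0.075378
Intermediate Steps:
c(U) = 4*√11 (c(U) = 2*√(33 + 11) = 2*√44 = 2*(2*√11) = 4*√11)
1/c(89) = 1/(4*√11) = √11/44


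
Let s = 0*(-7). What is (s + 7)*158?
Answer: 1106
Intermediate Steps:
s = 0
(s + 7)*158 = (0 + 7)*158 = 7*158 = 1106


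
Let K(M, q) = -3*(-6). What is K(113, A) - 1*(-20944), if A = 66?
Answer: 20962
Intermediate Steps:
K(M, q) = 18
K(113, A) - 1*(-20944) = 18 - 1*(-20944) = 18 + 20944 = 20962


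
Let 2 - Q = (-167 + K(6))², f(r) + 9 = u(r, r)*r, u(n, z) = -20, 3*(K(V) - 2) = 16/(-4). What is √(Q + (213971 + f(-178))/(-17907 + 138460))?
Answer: I*√3618240358635253/361659 ≈ 166.32*I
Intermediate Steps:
K(V) = ⅔ (K(V) = 2 + (16/(-4))/3 = 2 + (16*(-¼))/3 = 2 + (⅓)*(-4) = 2 - 4/3 = ⅔)
f(r) = -9 - 20*r
Q = -248983/9 (Q = 2 - (-167 + ⅔)² = 2 - (-499/3)² = 2 - 1*249001/9 = 2 - 249001/9 = -248983/9 ≈ -27665.)
√(Q + (213971 + f(-178))/(-17907 + 138460)) = √(-248983/9 + (213971 + (-9 - 20*(-178)))/(-17907 + 138460)) = √(-248983/9 + (213971 + (-9 + 3560))/120553) = √(-248983/9 + (213971 + 3551)*(1/120553)) = √(-248983/9 + 217522*(1/120553)) = √(-248983/9 + 217522/120553) = √(-30013689901/1084977) = I*√3618240358635253/361659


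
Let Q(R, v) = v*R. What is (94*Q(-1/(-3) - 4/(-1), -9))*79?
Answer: -289614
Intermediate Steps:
Q(R, v) = R*v
(94*Q(-1/(-3) - 4/(-1), -9))*79 = (94*((-1/(-3) - 4/(-1))*(-9)))*79 = (94*((-1*(-1/3) - 4*(-1))*(-9)))*79 = (94*((1/3 + 4)*(-9)))*79 = (94*((13/3)*(-9)))*79 = (94*(-39))*79 = -3666*79 = -289614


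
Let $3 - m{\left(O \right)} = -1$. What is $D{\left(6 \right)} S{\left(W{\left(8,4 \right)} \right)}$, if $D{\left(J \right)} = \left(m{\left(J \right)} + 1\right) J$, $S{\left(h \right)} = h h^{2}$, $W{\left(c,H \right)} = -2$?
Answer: $-240$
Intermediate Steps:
$m{\left(O \right)} = 4$ ($m{\left(O \right)} = 3 - -1 = 3 + 1 = 4$)
$S{\left(h \right)} = h^{3}$
$D{\left(J \right)} = 5 J$ ($D{\left(J \right)} = \left(4 + 1\right) J = 5 J$)
$D{\left(6 \right)} S{\left(W{\left(8,4 \right)} \right)} = 5 \cdot 6 \left(-2\right)^{3} = 30 \left(-8\right) = -240$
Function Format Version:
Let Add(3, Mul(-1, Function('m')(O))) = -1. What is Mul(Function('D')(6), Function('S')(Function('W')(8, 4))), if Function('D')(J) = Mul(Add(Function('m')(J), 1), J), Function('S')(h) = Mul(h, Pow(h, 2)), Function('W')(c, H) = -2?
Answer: -240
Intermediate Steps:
Function('m')(O) = 4 (Function('m')(O) = Add(3, Mul(-1, -1)) = Add(3, 1) = 4)
Function('S')(h) = Pow(h, 3)
Function('D')(J) = Mul(5, J) (Function('D')(J) = Mul(Add(4, 1), J) = Mul(5, J))
Mul(Function('D')(6), Function('S')(Function('W')(8, 4))) = Mul(Mul(5, 6), Pow(-2, 3)) = Mul(30, -8) = -240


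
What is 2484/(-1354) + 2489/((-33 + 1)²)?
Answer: 413245/693248 ≈ 0.59610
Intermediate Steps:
2484/(-1354) + 2489/((-33 + 1)²) = 2484*(-1/1354) + 2489/((-32)²) = -1242/677 + 2489/1024 = 413245/693248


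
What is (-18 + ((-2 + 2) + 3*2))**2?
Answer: 144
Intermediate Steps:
(-18 + ((-2 + 2) + 3*2))**2 = (-18 + (0 + 6))**2 = (-18 + 6)**2 = (-12)**2 = 144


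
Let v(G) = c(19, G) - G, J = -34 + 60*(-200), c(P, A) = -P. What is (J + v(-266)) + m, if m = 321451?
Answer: 309664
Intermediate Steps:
J = -12034 (J = -34 - 12000 = -12034)
v(G) = -19 - G (v(G) = -1*19 - G = -19 - G)
(J + v(-266)) + m = (-12034 + (-19 - 1*(-266))) + 321451 = (-12034 + (-19 + 266)) + 321451 = (-12034 + 247) + 321451 = -11787 + 321451 = 309664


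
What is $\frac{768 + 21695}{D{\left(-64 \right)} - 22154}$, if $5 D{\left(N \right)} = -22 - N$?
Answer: $- \frac{112315}{110728} \approx -1.0143$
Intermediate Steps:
$D{\left(N \right)} = - \frac{22}{5} - \frac{N}{5}$ ($D{\left(N \right)} = \frac{-22 - N}{5} = - \frac{22}{5} - \frac{N}{5}$)
$\frac{768 + 21695}{D{\left(-64 \right)} - 22154} = \frac{768 + 21695}{\left(- \frac{22}{5} - - \frac{64}{5}\right) - 22154} = \frac{22463}{\left(- \frac{22}{5} + \frac{64}{5}\right) - 22154} = \frac{22463}{\frac{42}{5} - 22154} = \frac{22463}{- \frac{110728}{5}} = 22463 \left(- \frac{5}{110728}\right) = - \frac{112315}{110728}$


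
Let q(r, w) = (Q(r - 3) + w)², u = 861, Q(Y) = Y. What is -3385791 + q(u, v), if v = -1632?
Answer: -2786715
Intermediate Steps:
q(r, w) = (-3 + r + w)² (q(r, w) = ((r - 3) + w)² = ((-3 + r) + w)² = (-3 + r + w)²)
-3385791 + q(u, v) = -3385791 + (-3 + 861 - 1632)² = -3385791 + (-774)² = -3385791 + 599076 = -2786715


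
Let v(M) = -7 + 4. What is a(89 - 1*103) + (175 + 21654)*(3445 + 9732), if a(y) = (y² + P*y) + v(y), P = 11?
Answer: 287640772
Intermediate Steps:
v(M) = -3
a(y) = -3 + y² + 11*y (a(y) = (y² + 11*y) - 3 = -3 + y² + 11*y)
a(89 - 1*103) + (175 + 21654)*(3445 + 9732) = (-3 + (89 - 1*103)² + 11*(89 - 1*103)) + (175 + 21654)*(3445 + 9732) = (-3 + (89 - 103)² + 11*(89 - 103)) + 21829*13177 = (-3 + (-14)² + 11*(-14)) + 287640733 = (-3 + 196 - 154) + 287640733 = 39 + 287640733 = 287640772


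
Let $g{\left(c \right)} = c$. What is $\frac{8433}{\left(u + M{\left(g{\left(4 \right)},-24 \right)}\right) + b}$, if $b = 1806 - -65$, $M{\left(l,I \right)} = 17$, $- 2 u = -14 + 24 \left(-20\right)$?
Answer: $\frac{8433}{2135} \approx 3.9499$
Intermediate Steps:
$u = 247$ ($u = - \frac{-14 + 24 \left(-20\right)}{2} = - \frac{-14 - 480}{2} = \left(- \frac{1}{2}\right) \left(-494\right) = 247$)
$b = 1871$ ($b = 1806 + 65 = 1871$)
$\frac{8433}{\left(u + M{\left(g{\left(4 \right)},-24 \right)}\right) + b} = \frac{8433}{\left(247 + 17\right) + 1871} = \frac{8433}{264 + 1871} = \frac{8433}{2135}$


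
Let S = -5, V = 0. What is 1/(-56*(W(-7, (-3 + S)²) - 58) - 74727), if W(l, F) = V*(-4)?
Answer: -1/71479 ≈ -1.3990e-5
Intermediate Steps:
W(l, F) = 0 (W(l, F) = 0*(-4) = 0)
1/(-56*(W(-7, (-3 + S)²) - 58) - 74727) = 1/(-56*(0 - 58) - 74727) = 1/(-56*(-58) - 74727) = 1/(3248 - 74727) = 1/(-71479) = -1/71479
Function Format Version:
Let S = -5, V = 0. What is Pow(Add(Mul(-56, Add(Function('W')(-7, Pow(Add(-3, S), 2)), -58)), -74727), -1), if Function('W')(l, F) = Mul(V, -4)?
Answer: Rational(-1, 71479) ≈ -1.3990e-5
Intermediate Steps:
Function('W')(l, F) = 0 (Function('W')(l, F) = Mul(0, -4) = 0)
Pow(Add(Mul(-56, Add(Function('W')(-7, Pow(Add(-3, S), 2)), -58)), -74727), -1) = Pow(Add(Mul(-56, Add(0, -58)), -74727), -1) = Pow(Add(Mul(-56, -58), -74727), -1) = Pow(Add(3248, -74727), -1) = Pow(-71479, -1) = Rational(-1, 71479)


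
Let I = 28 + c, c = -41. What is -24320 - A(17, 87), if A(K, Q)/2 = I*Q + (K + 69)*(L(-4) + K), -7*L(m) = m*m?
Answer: -172122/7 ≈ -24589.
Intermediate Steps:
L(m) = -m²/7 (L(m) = -m*m/7 = -m²/7)
I = -13 (I = 28 - 41 = -13)
A(K, Q) = -26*Q + 2*(69 + K)*(-16/7 + K) (A(K, Q) = 2*(-13*Q + (K + 69)*(-⅐*(-4)² + K)) = 2*(-13*Q + (69 + K)*(-⅐*16 + K)) = 2*(-13*Q + (69 + K)*(-16/7 + K)) = -26*Q + 2*(69 + K)*(-16/7 + K))
-24320 - A(17, 87) = -24320 - (-2208/7 - 26*87 + 2*17² + (934/7)*17) = -24320 - (-2208/7 - 2262 + 2*289 + 15878/7) = -24320 - (-2208/7 - 2262 + 578 + 15878/7) = -24320 - 1*1882/7 = -24320 - 1882/7 = -172122/7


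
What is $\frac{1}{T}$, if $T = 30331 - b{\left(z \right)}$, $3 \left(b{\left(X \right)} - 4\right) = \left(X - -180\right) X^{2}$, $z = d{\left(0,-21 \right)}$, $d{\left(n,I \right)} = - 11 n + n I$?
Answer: $\frac{1}{30327} \approx 3.2974 \cdot 10^{-5}$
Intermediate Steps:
$d{\left(n,I \right)} = - 11 n + I n$
$z = 0$ ($z = 0 \left(-11 - 21\right) = 0 \left(-32\right) = 0$)
$b{\left(X \right)} = 4 + \frac{X^{2} \left(180 + X\right)}{3}$ ($b{\left(X \right)} = 4 + \frac{\left(X - -180\right) X^{2}}{3} = 4 + \frac{\left(X + 180\right) X^{2}}{3} = 4 + \frac{\left(180 + X\right) X^{2}}{3} = 4 + \frac{X^{2} \left(180 + X\right)}{3}$)
$T = 30327$ ($T = 30331 - \left(4 + 60 \cdot 0^{2} + \frac{0^{3}}{3}\right) = 30331 - \left(4 + 60 \cdot 0 + \frac{1}{3} \cdot 0\right) = 30331 - \left(4 + 0 + 0\right) = 30331 - 4 = 30327$)
$\frac{1}{T} = \frac{1}{30327}$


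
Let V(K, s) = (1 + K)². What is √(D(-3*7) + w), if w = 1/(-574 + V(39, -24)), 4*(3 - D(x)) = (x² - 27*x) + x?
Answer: I*√28509861/342 ≈ 15.612*I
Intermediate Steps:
D(x) = 3 - x²/4 + 13*x/2 (D(x) = 3 - ((x² - 27*x) + x)/4 = 3 - (x² - 26*x)/4 = 3 + (-x²/4 + 13*x/2) = 3 - x²/4 + 13*x/2)
w = 1/1026 (w = 1/(-574 + (1 + 39)²) = 1/(-574 + 40²) = 1/(-574 + 1600) = 1/1026 ≈ 0.00097466)
√(D(-3*7) + w) = √((3 - (-3*7)²/4 + 13*(-3*7)/2) + 1/1026) = √((3 - ¼*(-21)² + (13/2)*(-21)) + 1/1026) = √((3 - ¼*441 - 273/2) + 1/1026) = √((3 - 441/4 - 273/2) + 1/1026) = √(-975/4 + 1/1026) = √(-500173/2052) = I*√28509861/342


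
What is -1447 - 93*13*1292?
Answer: -1563475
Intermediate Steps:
-1447 - 93*13*1292 = -1447 - 1209*1292 = -1447 - 1562028 = -1563475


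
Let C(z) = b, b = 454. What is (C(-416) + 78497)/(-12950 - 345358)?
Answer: -26317/119436 ≈ -0.22034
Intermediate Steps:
C(z) = 454
(C(-416) + 78497)/(-12950 - 345358) = (454 + 78497)/(-12950 - 345358) = 78951/(-358308) = 78951*(-1/358308) = -26317/119436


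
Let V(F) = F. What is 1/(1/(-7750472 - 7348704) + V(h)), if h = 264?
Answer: 15099176/3986182463 ≈ 0.0037879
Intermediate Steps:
1/(1/(-7750472 - 7348704) + V(h)) = 1/(1/(-7750472 - 7348704) + 264) = 1/(1/(-15099176) + 264) = 1/(-1/15099176 + 264) = 1/(3986182463/15099176) = 15099176/3986182463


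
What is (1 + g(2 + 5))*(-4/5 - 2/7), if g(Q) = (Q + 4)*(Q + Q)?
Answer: -1178/7 ≈ -168.29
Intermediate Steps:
g(Q) = 2*Q*(4 + Q) (g(Q) = (4 + Q)*(2*Q) = 2*Q*(4 + Q))
(1 + g(2 + 5))*(-4/5 - 2/7) = (1 + 2*(2 + 5)*(4 + (2 + 5)))*(-4/5 - 2/7) = (1 + 2*7*(4 + 7))*(-4*⅕ - 2*⅐) = (1 + 2*7*11)*(-⅘ - 2/7) = (1 + 154)*(-38/35) = 155*(-38/35) = -1178/7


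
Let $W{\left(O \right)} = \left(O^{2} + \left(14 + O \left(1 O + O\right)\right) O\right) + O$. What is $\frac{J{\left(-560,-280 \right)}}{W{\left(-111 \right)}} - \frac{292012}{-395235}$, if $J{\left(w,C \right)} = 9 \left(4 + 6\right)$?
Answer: $\frac{44199004229}{59825536245} \approx 0.7388$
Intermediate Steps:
$J{\left(w,C \right)} = 90$ ($J{\left(w,C \right)} = 9 \cdot 10 = 90$)
$W{\left(O \right)} = O + O^{2} + O \left(14 + 2 O^{2}\right)$ ($W{\left(O \right)} = \left(O^{2} + \left(14 + O \left(O + O\right)\right) O\right) + O = \left(O^{2} + \left(14 + O 2 O\right) O\right) + O = \left(O^{2} + \left(14 + 2 O^{2}\right) O\right) + O = \left(O^{2} + O \left(14 + 2 O^{2}\right)\right) + O = O + O^{2} + O \left(14 + 2 O^{2}\right)$)
$\frac{J{\left(-560,-280 \right)}}{W{\left(-111 \right)}} - \frac{292012}{-395235} = \frac{90}{\left(-111\right) \left(15 - 111 + 2 \left(-111\right)^{2}\right)} - \frac{292012}{-395235} = \frac{90}{\left(-111\right) \left(15 - 111 + 2 \cdot 12321\right)} - - \frac{292012}{395235} = \frac{90}{\left(-111\right) \left(15 - 111 + 24642\right)} + \frac{292012}{395235} = \frac{90}{\left(-111\right) 24546} + \frac{292012}{395235} = \frac{90}{-2724606} + \frac{292012}{395235} = 90 \left(- \frac{1}{2724606}\right) + \frac{292012}{395235} = - \frac{5}{151367} + \frac{292012}{395235} = \frac{44199004229}{59825536245}$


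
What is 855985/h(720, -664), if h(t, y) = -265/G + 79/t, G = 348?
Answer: -17872966800/13609 ≈ -1.3133e+6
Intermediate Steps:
h(t, y) = -265/348 + 79/t
855985/h(720, -664) = 855985/(-265/348 + 79/720) = 855985/(-13609/20880) = 855985*(-20880/13609) = -17872966800/13609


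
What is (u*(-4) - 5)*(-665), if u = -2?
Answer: -1995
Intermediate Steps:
(u*(-4) - 5)*(-665) = (-2*(-4) - 5)*(-665) = (8 - 5)*(-665) = 3*(-665) = -1995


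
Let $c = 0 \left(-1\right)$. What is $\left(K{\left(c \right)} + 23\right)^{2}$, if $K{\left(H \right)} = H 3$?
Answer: $529$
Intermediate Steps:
$c = 0$
$K{\left(H \right)} = 3 H$
$\left(K{\left(c \right)} + 23\right)^{2} = \left(3 \cdot 0 + 23\right)^{2} = \left(0 + 23\right)^{2} = 23^{2} = 529$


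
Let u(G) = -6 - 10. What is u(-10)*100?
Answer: -1600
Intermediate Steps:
u(G) = -16
u(-10)*100 = -16*100 = -1600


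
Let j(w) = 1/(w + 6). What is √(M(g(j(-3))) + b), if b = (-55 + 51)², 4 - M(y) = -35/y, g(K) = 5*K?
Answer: √41 ≈ 6.4031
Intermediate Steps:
j(w) = 1/(6 + w)
M(y) = 4 + 35/y (M(y) = 4 - (-35)/y = 4 + 35/y)
b = 16 (b = (-4)² = 16)
√(M(g(j(-3))) + b) = √((4 + 35/((5/(6 - 3)))) + 16) = √((4 + 35/((5/3))) + 16) = √((4 + 35/((5*(⅓)))) + 16) = √((4 + 35/(5/3)) + 16) = √((4 + 35*(⅗)) + 16) = √((4 + 21) + 16) = √(25 + 16) = √41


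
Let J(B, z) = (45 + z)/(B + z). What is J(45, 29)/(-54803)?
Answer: -1/54803 ≈ -1.8247e-5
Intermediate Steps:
J(B, z) = (45 + z)/(B + z)
J(45, 29)/(-54803) = ((45 + 29)/(45 + 29))/(-54803) = (74/74)*(-1/54803) = ((1/74)*74)*(-1/54803) = 1*(-1/54803) = -1/54803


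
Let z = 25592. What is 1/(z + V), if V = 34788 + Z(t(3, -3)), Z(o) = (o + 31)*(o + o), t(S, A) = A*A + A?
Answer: 1/60824 ≈ 1.6441e-5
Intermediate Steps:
t(S, A) = A + A² (t(S, A) = A² + A = A + A²)
Z(o) = 2*o*(31 + o) (Z(o) = (31 + o)*(2*o) = 2*o*(31 + o))
V = 35232 (V = 34788 + 2*(-3*(1 - 3))*(31 - 3*(1 - 3)) = 34788 + 2*(-3*(-2))*(31 - 3*(-2)) = 34788 + 2*6*(31 + 6) = 34788 + 2*6*37 = 34788 + 444 = 35232)
1/(z + V) = 1/(25592 + 35232) = 1/60824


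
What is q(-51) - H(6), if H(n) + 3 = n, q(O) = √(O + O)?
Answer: -3 + I*√102 ≈ -3.0 + 10.1*I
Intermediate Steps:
q(O) = √2*√O (q(O) = √(2*O) = √2*√O)
H(n) = -3 + n
q(-51) - H(6) = √2*√(-51) - (-3 + 6) = √2*(I*√51) - 1*3 = I*√102 - 3 = -3 + I*√102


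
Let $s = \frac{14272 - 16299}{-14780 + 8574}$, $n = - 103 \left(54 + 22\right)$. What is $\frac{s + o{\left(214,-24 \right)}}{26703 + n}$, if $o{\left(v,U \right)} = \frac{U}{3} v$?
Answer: $- \frac{2124529}{23427650} \approx -0.090685$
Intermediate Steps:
$o{\left(v,U \right)} = \frac{U v}{3}$ ($o{\left(v,U \right)} = U \frac{1}{3} v = \frac{U}{3} v = \frac{U v}{3}$)
$n = -7828$ ($n = \left(-103\right) 76 = -7828$)
$s = \frac{2027}{6206}$ ($s = - \frac{2027}{-6206} = \left(-2027\right) \left(- \frac{1}{6206}\right) = \frac{2027}{6206} \approx 0.32662$)
$\frac{s + o{\left(214,-24 \right)}}{26703 + n} = \frac{\frac{2027}{6206} + \frac{1}{3} \left(-24\right) 214}{26703 - 7828} = \frac{\frac{2027}{6206} - 1712}{18875} = \left(- \frac{10622645}{6206}\right) \frac{1}{18875} = - \frac{2124529}{23427650}$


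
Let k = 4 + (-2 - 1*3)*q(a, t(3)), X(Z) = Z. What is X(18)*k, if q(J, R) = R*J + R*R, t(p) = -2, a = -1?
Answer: -468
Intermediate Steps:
q(J, R) = R² + J*R (q(J, R) = J*R + R² = R² + J*R)
k = -26 (k = 4 + (-2 - 1*3)*(-2*(-1 - 2)) = 4 + (-2 - 3)*(-2*(-3)) = 4 - 5*6 = 4 - 30 = -26)
X(18)*k = 18*(-26) = -468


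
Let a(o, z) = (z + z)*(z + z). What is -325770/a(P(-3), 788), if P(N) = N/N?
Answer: -162885/1241888 ≈ -0.13116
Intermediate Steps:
P(N) = 1
a(o, z) = 4*z² (a(o, z) = (2*z)*(2*z) = 4*z²)
-325770/a(P(-3), 788) = -325770/(4*788²) = -325770/(4*620944) = -325770/2483776 = -325770*1/2483776 = -162885/1241888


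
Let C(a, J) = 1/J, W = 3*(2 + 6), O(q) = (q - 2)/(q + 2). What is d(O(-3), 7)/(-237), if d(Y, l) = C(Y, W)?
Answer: -1/5688 ≈ -0.00017581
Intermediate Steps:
O(q) = (-2 + q)/(2 + q)
W = 24 (W = 3*8 = 24)
d(Y, l) = 1/24
d(O(-3), 7)/(-237) = (1/24)/(-237) = (1/24)*(-1/237) = -1/5688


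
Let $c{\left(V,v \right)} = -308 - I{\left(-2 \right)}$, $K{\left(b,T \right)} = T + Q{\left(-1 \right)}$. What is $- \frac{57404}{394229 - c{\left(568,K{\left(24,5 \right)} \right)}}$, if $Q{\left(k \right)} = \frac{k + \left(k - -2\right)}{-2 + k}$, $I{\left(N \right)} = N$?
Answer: $- \frac{57404}{394535} \approx -0.1455$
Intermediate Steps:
$Q{\left(k \right)} = \frac{2 + 2 k}{-2 + k}$ ($Q{\left(k \right)} = \frac{k + \left(k + 2\right)}{-2 + k} = \frac{k + \left(2 + k\right)}{-2 + k} = \frac{2 + 2 k}{-2 + k}$)
$K{\left(b,T \right)} = T$ ($K{\left(b,T \right)} = T + \frac{2 \left(1 - 1\right)}{-2 - 1} = T + 2 \frac{1}{-3} \cdot 0 = T + 2 \left(- \frac{1}{3}\right) 0 = T + 0 = T$)
$c{\left(V,v \right)} = -306$ ($c{\left(V,v \right)} = -308 - -2 = -308 + 2 = -306$)
$- \frac{57404}{394229 - c{\left(568,K{\left(24,5 \right)} \right)}} = - \frac{57404}{394229 - -306} = - \frac{57404}{394229 + 306} = - \frac{57404}{394535}$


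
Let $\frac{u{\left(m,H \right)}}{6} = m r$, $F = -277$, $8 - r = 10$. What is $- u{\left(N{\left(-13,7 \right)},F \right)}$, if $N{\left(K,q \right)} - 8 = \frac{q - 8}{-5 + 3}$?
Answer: $102$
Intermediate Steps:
$r = -2$ ($r = 8 - 10 = -2$)
$N{\left(K,q \right)} = 12 - \frac{q}{2}$ ($N{\left(K,q \right)} = 8 + \frac{q - 8}{-5 + 3} = 8 + \frac{-8 + q}{-2} = 8 + \left(-8 + q\right) \left(- \frac{1}{2}\right) = 8 - \left(-4 + \frac{q}{2}\right) = 12 - \frac{q}{2}$)
$u{\left(m,H \right)} = - 12 m$ ($u{\left(m,H \right)} = 6 m \left(-2\right) = 6 \left(- 2 m\right) = - 12 m$)
$- u{\left(N{\left(-13,7 \right)},F \right)} = - \left(-12\right) \left(12 - \frac{7}{2}\right) = - \frac{\left(-12\right) 17}{2} = \left(-1\right) \left(-102\right) = 102$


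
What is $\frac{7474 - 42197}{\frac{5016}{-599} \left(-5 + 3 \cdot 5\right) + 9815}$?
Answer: $- \frac{20799077}{5829025} \approx -3.5682$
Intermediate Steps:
$\frac{7474 - 42197}{\frac{5016}{-599} \left(-5 + 3 \cdot 5\right) + 9815} = - \frac{34723}{5016 \left(- \frac{1}{599}\right) \left(-5 + 15\right) + 9815} = - \frac{34723}{\left(- \frac{5016}{599}\right) 10 + 9815} = - \frac{34723}{- \frac{50160}{599} + 9815} = - \frac{34723}{\frac{5829025}{599}} = \left(-34723\right) \frac{599}{5829025} = - \frac{20799077}{5829025}$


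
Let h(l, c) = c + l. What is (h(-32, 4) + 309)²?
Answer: 78961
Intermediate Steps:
(h(-32, 4) + 309)² = ((4 - 32) + 309)² = (-28 + 309)² = 281² = 78961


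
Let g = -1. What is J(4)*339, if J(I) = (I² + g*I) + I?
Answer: 5424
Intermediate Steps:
J(I) = I² (J(I) = (I² - I) + I = I²)
J(4)*339 = 4²*339 = 16*339 = 5424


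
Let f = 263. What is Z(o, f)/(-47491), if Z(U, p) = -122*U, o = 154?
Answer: 18788/47491 ≈ 0.39561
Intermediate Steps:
Z(o, f)/(-47491) = -122*154/(-47491) = -18788*(-1/47491) = 18788/47491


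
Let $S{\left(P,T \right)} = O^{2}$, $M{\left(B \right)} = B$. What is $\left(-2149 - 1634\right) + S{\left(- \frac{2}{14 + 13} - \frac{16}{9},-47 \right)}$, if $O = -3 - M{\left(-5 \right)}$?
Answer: $-3779$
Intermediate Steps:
$O = 2$ ($O = -3 - -5 = -3 + 5 = 2$)
$S{\left(P,T \right)} = 4$ ($S{\left(P,T \right)} = 2^{2} = 4$)
$\left(-2149 - 1634\right) + S{\left(- \frac{2}{14 + 13} - \frac{16}{9},-47 \right)} = \left(-2149 - 1634\right) + 4 = -3783 + 4 = -3779$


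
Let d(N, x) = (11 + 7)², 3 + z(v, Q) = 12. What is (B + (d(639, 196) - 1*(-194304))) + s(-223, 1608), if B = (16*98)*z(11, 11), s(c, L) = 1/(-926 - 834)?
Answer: 367382399/1760 ≈ 2.0874e+5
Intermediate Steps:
z(v, Q) = 9 (z(v, Q) = -3 + 12 = 9)
d(N, x) = 324 (d(N, x) = 18² = 324)
s(c, L) = -1/1760 (s(c, L) = 1/(-1760) = -1/1760)
B = 14112 (B = (16*98)*9 = 1568*9 = 14112)
(B + (d(639, 196) - 1*(-194304))) + s(-223, 1608) = (14112 + (324 - 1*(-194304))) - 1/1760 = (14112 + (324 + 194304)) - 1/1760 = (14112 + 194628) - 1/1760 = 208740 - 1/1760 = 367382399/1760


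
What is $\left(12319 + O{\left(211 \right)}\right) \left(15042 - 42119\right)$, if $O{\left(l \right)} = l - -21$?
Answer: $-339843427$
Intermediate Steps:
$O{\left(l \right)} = 21 + l$ ($O{\left(l \right)} = l + 21 = 21 + l$)
$\left(12319 + O{\left(211 \right)}\right) \left(15042 - 42119\right) = \left(12319 + \left(21 + 211\right)\right) \left(15042 - 42119\right) = \left(12319 + 232\right) \left(-27077\right) = 12551 \left(-27077\right) = -339843427$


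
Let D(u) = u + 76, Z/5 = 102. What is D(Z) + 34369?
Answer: 34955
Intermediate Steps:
Z = 510 (Z = 5*102 = 510)
D(u) = 76 + u
D(Z) + 34369 = (76 + 510) + 34369 = 586 + 34369 = 34955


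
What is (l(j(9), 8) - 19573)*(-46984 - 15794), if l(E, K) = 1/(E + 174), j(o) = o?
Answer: 74953960508/61 ≈ 1.2288e+9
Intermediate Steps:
l(E, K) = 1/(174 + E)
(l(j(9), 8) - 19573)*(-46984 - 15794) = (1/(174 + 9) - 19573)*(-46984 - 15794) = (1/183 - 19573)*(-62778) = -3581858/183*(-62778) = 74953960508/61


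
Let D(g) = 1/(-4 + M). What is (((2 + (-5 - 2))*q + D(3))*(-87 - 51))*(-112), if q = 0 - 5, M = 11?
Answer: 388608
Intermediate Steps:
q = -5
D(g) = ⅐ (D(g) = 1/(-4 + 11) = 1/7 = ⅐)
(((2 + (-5 - 2))*q + D(3))*(-87 - 51))*(-112) = (((2 + (-5 - 2))*(-5) + ⅐)*(-87 - 51))*(-112) = (((2 - 7)*(-5) + ⅐)*(-138))*(-112) = ((-5*(-5) + ⅐)*(-138))*(-112) = ((25 + ⅐)*(-138))*(-112) = ((176/7)*(-138))*(-112) = -24288/7*(-112) = 388608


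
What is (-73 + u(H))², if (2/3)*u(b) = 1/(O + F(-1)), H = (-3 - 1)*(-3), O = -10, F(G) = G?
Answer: 2588881/484 ≈ 5348.9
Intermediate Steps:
H = 12 (H = -4*(-3) = 12)
u(b) = -3/22 (u(b) = 3/(2*(-10 - 1)) = (3/2)/(-11) = (3/2)*(-1/11) = -3/22)
(-73 + u(H))² = (-73 - 3/22)² = (-1609/22)² = 2588881/484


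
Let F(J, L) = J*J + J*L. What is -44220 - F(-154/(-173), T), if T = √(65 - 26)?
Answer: -1323484096/29929 - 154*√39/173 ≈ -44226.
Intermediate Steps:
T = √39 ≈ 6.2450
F(J, L) = J² + J*L
-44220 - F(-154/(-173), T) = -44220 - (-154/(-173))*(-154/(-173) + √39) = -44220 - (-154*(-1/173))*(-154*(-1/173) + √39) = -44220 - 154*(154/173 + √39)/173 = -44220 - (23716/29929 + 154*√39/173) = -44220 + (-23716/29929 - 154*√39/173) = -1323484096/29929 - 154*√39/173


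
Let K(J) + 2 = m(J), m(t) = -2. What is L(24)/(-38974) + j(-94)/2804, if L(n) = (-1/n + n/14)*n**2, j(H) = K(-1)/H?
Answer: -222058159/8988534646 ≈ -0.024705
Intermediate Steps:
K(J) = -4 (K(J) = -2 - 2 = -4)
j(H) = -4/H
L(n) = n**2*(-1/n + n/14) (L(n) = (-1/n + n*(1/14))*n**2 = (-1/n + n/14)*n**2 = n**2*(-1/n + n/14))
L(24)/(-38974) + j(-94)/2804 = (-1*24 + (1/14)*24**3)/(-38974) - 4/(-94)/2804 = (-24 + (1/14)*13824)*(-1/38974) - 4*(-1/94)*(1/2804) = (-24 + 6912/7)*(-1/38974) + (2/47)*(1/2804) = (6744/7)*(-1/38974) + 1/65894 = -3372/136409 + 1/65894 = -222058159/8988534646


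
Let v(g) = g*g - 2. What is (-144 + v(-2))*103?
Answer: -14626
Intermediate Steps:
v(g) = -2 + g**2 (v(g) = g**2 - 2 = -2 + g**2)
(-144 + v(-2))*103 = (-144 + (-2 + (-2)**2))*103 = (-144 + (-2 + 4))*103 = (-144 + 2)*103 = -142*103 = -14626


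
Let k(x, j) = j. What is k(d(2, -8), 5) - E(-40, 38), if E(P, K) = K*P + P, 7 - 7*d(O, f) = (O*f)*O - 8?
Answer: 1565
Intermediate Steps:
d(O, f) = 15/7 - f*O**2/7 (d(O, f) = 1 - ((O*f)*O - 8)/7 = 1 - (f*O**2 - 8)/7 = 1 - (-8 + f*O**2)/7 = 1 + (8/7 - f*O**2/7) = 15/7 - f*O**2/7)
E(P, K) = P + K*P
k(d(2, -8), 5) - E(-40, 38) = 5 - (-40)*(1 + 38) = 5 - (-40)*39 = 5 - 1*(-1560) = 5 + 1560 = 1565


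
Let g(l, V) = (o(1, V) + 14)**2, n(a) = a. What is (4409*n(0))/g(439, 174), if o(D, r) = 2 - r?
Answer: 0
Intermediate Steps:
g(l, V) = (16 - V)**2 (g(l, V) = ((2 - V) + 14)**2 = (16 - V)**2)
(4409*n(0))/g(439, 174) = (4409*0)/((-16 + 174)**2) = 0/(158**2) = 0/24964 = 0*(1/24964) = 0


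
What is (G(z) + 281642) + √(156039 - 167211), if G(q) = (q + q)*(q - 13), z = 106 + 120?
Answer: 377918 + 14*I*√57 ≈ 3.7792e+5 + 105.7*I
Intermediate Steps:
z = 226
G(q) = 2*q*(-13 + q) (G(q) = (2*q)*(-13 + q) = 2*q*(-13 + q))
(G(z) + 281642) + √(156039 - 167211) = (2*226*(-13 + 226) + 281642) + √(156039 - 167211) = (2*226*213 + 281642) + √(-11172) = (96276 + 281642) + 14*I*√57 = 377918 + 14*I*√57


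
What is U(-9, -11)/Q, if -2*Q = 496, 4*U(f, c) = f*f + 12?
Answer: -3/32 ≈ -0.093750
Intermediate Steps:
U(f, c) = 3 + f**2/4 (U(f, c) = (f*f + 12)/4 = (f**2 + 12)/4 = (12 + f**2)/4 = 3 + f**2/4)
Q = -248 (Q = -1/2*496 = -248)
U(-9, -11)/Q = (3 + (1/4)*(-9)**2)/(-248) = (3 + (1/4)*81)*(-1/248) = (3 + 81/4)*(-1/248) = (93/4)*(-1/248) = -3/32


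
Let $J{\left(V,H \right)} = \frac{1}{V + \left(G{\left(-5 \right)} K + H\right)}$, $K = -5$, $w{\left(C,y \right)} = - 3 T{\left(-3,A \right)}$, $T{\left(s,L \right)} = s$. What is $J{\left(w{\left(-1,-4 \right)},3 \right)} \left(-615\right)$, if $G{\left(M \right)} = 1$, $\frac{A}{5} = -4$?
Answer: $- \frac{615}{7} \approx -87.857$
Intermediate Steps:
$A = -20$ ($A = 5 \left(-4\right) = -20$)
$w{\left(C,y \right)} = 9$ ($w{\left(C,y \right)} = \left(-3\right) \left(-3\right) = 9$)
$J{\left(V,H \right)} = \frac{1}{-5 + H + V}$ ($J{\left(V,H \right)} = \frac{1}{V + \left(1 \left(-5\right) + H\right)} = \frac{1}{V + \left(-5 + H\right)} = \frac{1}{-5 + H + V}$)
$J{\left(w{\left(-1,-4 \right)},3 \right)} \left(-615\right) = \frac{1}{-5 + 3 + 9} \left(-615\right) = \frac{1}{7} \left(-615\right) = - \frac{615}{7}$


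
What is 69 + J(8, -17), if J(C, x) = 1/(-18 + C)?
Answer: 689/10 ≈ 68.900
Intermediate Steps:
69 + J(8, -17) = 69 + 1/(-18 + 8) = 69 + 1/(-10) = 69 - 1/10 = 689/10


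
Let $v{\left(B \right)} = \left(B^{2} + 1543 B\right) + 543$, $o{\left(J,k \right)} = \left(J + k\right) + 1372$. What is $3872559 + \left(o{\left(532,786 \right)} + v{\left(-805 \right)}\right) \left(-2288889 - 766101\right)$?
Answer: $1805066098989$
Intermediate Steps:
$o{\left(J,k \right)} = 1372 + J + k$
$v{\left(B \right)} = 543 + B^{2} + 1543 B$
$3872559 + \left(o{\left(532,786 \right)} + v{\left(-805 \right)}\right) \left(-2288889 - 766101\right) = 3872559 + \left(\left(1372 + 532 + 786\right) + \left(543 + \left(-805\right)^{2} + 1543 \left(-805\right)\right)\right) \left(-2288889 - 766101\right) = 3872559 + \left(2690 + \left(543 + 648025 - 1242115\right)\right) \left(-3054990\right) = 3872559 + \left(2690 - 593547\right) \left(-3054990\right) = 3872559 - -1805062226430 = 3872559 + 1805062226430 = 1805066098989$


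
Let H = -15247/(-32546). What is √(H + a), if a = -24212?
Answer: I*√25645873883730/32546 ≈ 155.6*I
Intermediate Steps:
H = 15247/32546 (H = -15247*(-1/32546) = 15247/32546 ≈ 0.46848)
√(H + a) = √(15247/32546 - 24212) = √(-787988505/32546) = I*√25645873883730/32546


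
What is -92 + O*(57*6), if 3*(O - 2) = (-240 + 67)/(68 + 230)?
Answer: 78347/149 ≈ 525.82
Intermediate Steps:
O = 1615/894 (O = 2 + ((-240 + 67)/(68 + 230))/3 = 2 + (-173/298)/3 = 2 + (-173*1/298)/3 = 2 + (⅓)*(-173/298) = 2 - 173/894 = 1615/894 ≈ 1.8065)
-92 + O*(57*6) = -92 + 1615*(57*6)/894 = -92 + (1615/894)*342 = -92 + 92055/149 = 78347/149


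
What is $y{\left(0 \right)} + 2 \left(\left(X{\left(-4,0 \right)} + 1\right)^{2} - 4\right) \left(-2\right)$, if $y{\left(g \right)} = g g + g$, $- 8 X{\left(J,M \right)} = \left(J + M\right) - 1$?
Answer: $\frac{87}{16} \approx 5.4375$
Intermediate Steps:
$X{\left(J,M \right)} = \frac{1}{8} - \frac{J}{8} - \frac{M}{8}$ ($X{\left(J,M \right)} = - \frac{\left(J + M\right) - 1}{8} = - \frac{-1 + J + M}{8} = \frac{1}{8} - \frac{J}{8} - \frac{M}{8}$)
$y{\left(g \right)} = g + g^{2}$ ($y{\left(g \right)} = g^{2} + g = g + g^{2}$)
$y{\left(0 \right)} + 2 \left(\left(X{\left(-4,0 \right)} + 1\right)^{2} - 4\right) \left(-2\right) = 0 \left(1 + 0\right) + 2 \left(\left(\left(\frac{1}{8} - - \frac{1}{2} - 0\right) + 1\right)^{2} - 4\right) \left(-2\right) = 0 \cdot 1 + 2 \left(\left(\left(\frac{1}{8} + \frac{1}{2} + 0\right) + 1\right)^{2} - 4\right) \left(-2\right) = 0 + 2 \left(\left(\frac{5}{8} + 1\right)^{2} - 4\right) \left(-2\right) = 0 + 2 \left(\left(\frac{13}{8}\right)^{2} - 4\right) \left(-2\right) = 0 + 2 \left(\frac{169}{64} - 4\right) \left(-2\right) = 0 + 2 \left(\left(- \frac{87}{64}\right) \left(-2\right)\right) = 0 + 2 \cdot \frac{87}{32} = 0 + \frac{87}{16} = \frac{87}{16}$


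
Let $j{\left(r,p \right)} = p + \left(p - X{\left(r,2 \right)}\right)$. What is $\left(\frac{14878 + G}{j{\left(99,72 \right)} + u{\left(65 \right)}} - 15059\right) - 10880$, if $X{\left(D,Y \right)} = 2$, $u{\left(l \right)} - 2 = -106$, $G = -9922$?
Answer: $- \frac{490363}{19} \approx -25809.0$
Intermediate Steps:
$u{\left(l \right)} = -104$ ($u{\left(l \right)} = 2 - 106 = -104$)
$j{\left(r,p \right)} = -2 + 2 p$ ($j{\left(r,p \right)} = p + \left(p - 2\right) = p + \left(-2 + p\right) = -2 + 2 p$)
$\left(\frac{14878 + G}{j{\left(99,72 \right)} + u{\left(65 \right)}} - 15059\right) - 10880 = \left(\frac{14878 - 9922}{\left(-2 + 2 \cdot 72\right) - 104} - 15059\right) - 10880 = \left(\frac{4956}{\left(-2 + 144\right) - 104} - 15059\right) - 10880 = \left(\frac{4956}{142 - 104} - 15059\right) - 10880 = \left(\frac{4956}{38} - 15059\right) - 10880 = \left(4956 \cdot \frac{1}{38} - 15059\right) - 10880 = \left(\frac{2478}{19} - 15059\right) - 10880 = - \frac{283643}{19} - 10880 = - \frac{490363}{19}$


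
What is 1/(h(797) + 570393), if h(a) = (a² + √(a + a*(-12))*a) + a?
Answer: 1206399/1460967424504 - 797*I*√8767/1460967424504 ≈ 8.2575e-7 - 5.1079e-8*I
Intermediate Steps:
h(a) = a + a² + a*√11*√(-a) (h(a) = (a² + √(a - 12*a)*a) + a = (a² + √(-11*a)*a) + a = (a² + (√11*√(-a))*a) + a = (a² + a*√11*√(-a)) + a = a + a² + a*√11*√(-a))
1/(h(797) + 570393) = 1/((797 + 797² - √11*(-1*797)^(3/2)) + 570393) = 1/((797 + 635209 - √11*(-797)^(3/2)) + 570393) = 1/((797 + 635209 - √11*(-797*I*√797)) + 570393) = 1/((797 + 635209 + 797*I*√8767) + 570393) = 1/((636006 + 797*I*√8767) + 570393) = 1/(1206399 + 797*I*√8767)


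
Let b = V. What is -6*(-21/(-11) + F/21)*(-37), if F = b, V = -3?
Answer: 30192/77 ≈ 392.10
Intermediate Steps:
b = -3
F = -3
-6*(-21/(-11) + F/21)*(-37) = -6*(-21/(-11) - 3/21)*(-37) = -6*(-21*(-1/11) - 3*1/21)*(-37) = -6*(21/11 - ⅐)*(-37) = -6*136/77*(-37) = -816/77*(-37) = 30192/77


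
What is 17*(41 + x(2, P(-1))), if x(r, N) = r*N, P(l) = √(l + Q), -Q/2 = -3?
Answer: 697 + 34*√5 ≈ 773.03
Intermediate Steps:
Q = 6 (Q = -2*(-3) = 6)
P(l) = √(6 + l) (P(l) = √(l + 6) = √(6 + l))
x(r, N) = N*r
17*(41 + x(2, P(-1))) = 17*(41 + √(6 - 1)*2) = 17*(41 + √5*2) = 17*(41 + 2*√5) = 697 + 34*√5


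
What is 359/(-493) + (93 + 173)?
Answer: 130779/493 ≈ 265.27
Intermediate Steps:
359/(-493) + (93 + 173) = 359*(-1/493) + 266 = -359/493 + 266 = 130779/493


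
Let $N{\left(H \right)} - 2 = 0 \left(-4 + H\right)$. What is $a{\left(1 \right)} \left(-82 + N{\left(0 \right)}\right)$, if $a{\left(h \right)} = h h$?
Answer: $-80$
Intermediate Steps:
$a{\left(h \right)} = h^{2}$
$N{\left(H \right)} = 2$ ($N{\left(H \right)} = 2 + 0 \left(-4 + H\right) = 2 + 0 = 2$)
$a{\left(1 \right)} \left(-82 + N{\left(0 \right)}\right) = 1^{2} \left(-82 + 2\right) = 1 \left(-80\right) = -80$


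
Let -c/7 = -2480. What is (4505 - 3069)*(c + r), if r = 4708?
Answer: 31689648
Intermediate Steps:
c = 17360 (c = -7*(-2480) = 17360)
(4505 - 3069)*(c + r) = (4505 - 3069)*(17360 + 4708) = 1436*22068 = 31689648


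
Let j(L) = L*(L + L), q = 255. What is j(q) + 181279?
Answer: 311329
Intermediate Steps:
j(L) = 2*L² (j(L) = L*(2*L) = 2*L²)
j(q) + 181279 = 2*255² + 181279 = 2*65025 + 181279 = 130050 + 181279 = 311329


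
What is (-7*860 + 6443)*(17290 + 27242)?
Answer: 18837036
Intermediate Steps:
(-7*860 + 6443)*(17290 + 27242) = (-6020 + 6443)*44532 = 423*44532 = 18837036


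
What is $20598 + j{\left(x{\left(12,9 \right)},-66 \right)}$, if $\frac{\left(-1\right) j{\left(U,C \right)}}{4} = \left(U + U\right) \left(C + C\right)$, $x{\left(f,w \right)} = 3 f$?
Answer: $58614$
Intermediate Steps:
$j{\left(U,C \right)} = - 16 C U$ ($j{\left(U,C \right)} = - 4 \left(U + U\right) \left(C + C\right) = - 4 \cdot 2 U 2 C = - 4 \cdot 4 C U = - 16 C U$)
$20598 + j{\left(x{\left(12,9 \right)},-66 \right)} = 20598 - - 1056 \cdot 3 \cdot 12 = 20598 - \left(-1056\right) 36 = 20598 + 38016 = 58614$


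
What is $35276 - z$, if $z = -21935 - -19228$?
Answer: $37983$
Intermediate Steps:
$z = -2707$ ($z = -21935 + 19228 = -2707$)
$35276 - z = 35276 - -2707 = 35276 + 2707 = 37983$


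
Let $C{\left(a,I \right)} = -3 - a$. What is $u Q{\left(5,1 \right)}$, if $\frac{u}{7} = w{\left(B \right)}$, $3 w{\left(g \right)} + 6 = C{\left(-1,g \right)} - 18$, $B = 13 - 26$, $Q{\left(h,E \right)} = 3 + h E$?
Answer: $- \frac{1456}{3} \approx -485.33$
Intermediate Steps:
$Q{\left(h,E \right)} = 3 + E h$
$B = -13$
$w{\left(g \right)} = - \frac{26}{3}$ ($w{\left(g \right)} = -2 + \frac{\left(-3 - -1\right) - 18}{3} = -2 + \frac{\left(-3 + 1\right) - 18}{3} = -2 + \frac{-2 - 18}{3} = -2 + \frac{1}{3} \left(-20\right) = -2 - \frac{20}{3} = - \frac{26}{3}$)
$u = - \frac{182}{3}$ ($u = 7 \left(- \frac{26}{3}\right) = - \frac{182}{3} \approx -60.667$)
$u Q{\left(5,1 \right)} = - \frac{182 \left(3 + 1 \cdot 5\right)}{3} = - \frac{182 \left(3 + 5\right)}{3} = \left(- \frac{182}{3}\right) 8 = - \frac{1456}{3}$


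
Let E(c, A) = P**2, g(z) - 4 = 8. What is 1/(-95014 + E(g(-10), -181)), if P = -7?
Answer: -1/94965 ≈ -1.0530e-5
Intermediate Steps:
g(z) = 12 (g(z) = 4 + 8 = 12)
E(c, A) = 49 (E(c, A) = (-7)**2 = 49)
1/(-95014 + E(g(-10), -181)) = 1/(-95014 + 49) = 1/(-94965) = -1/94965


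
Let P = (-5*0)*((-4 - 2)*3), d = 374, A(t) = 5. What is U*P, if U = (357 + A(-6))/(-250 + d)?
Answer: 0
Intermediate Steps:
U = 181/62 (U = (357 + 5)/(-250 + 374) = 362/124 = 362*(1/124) = 181/62 ≈ 2.9194)
P = 0 (P = 0*(-6*3) = 0*(-18) = 0)
U*P = (181/62)*0 = 0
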